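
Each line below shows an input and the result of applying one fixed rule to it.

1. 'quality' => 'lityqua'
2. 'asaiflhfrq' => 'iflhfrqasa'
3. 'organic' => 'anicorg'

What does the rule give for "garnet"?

What's happening: move the first 3 characters to the end (rotate left by 3).
Applying that to "garnet" gives "netgar".

netgar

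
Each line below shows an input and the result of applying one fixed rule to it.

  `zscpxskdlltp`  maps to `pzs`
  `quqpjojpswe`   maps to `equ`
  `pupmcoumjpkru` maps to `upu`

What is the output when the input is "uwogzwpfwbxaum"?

muw

Looking at the pairs, the operation is to move the first 2 characters to the end (rotate left by 2), then keep only the last 3 characters.
Applying both steps to "uwogzwpfwbxaum": "ogzwpfwbxaumuw", then "muw".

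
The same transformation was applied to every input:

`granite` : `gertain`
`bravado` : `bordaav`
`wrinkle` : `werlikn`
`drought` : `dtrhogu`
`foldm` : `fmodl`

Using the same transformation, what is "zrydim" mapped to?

Rule — take characters alternately from the front and the back (1st, last, 2nd, 2nd-last, ...).
For "zrydim" the result is "zmriyd".

zmriyd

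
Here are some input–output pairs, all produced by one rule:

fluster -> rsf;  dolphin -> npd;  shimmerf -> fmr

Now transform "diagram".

mgd

The transformation: swap the first and last characters, then keep one character in every 3, starting at position 1 (positions 1st, 4th, 7th, ...).
On "diagram": the first step gives "miagrad", and the second then gives "mgd".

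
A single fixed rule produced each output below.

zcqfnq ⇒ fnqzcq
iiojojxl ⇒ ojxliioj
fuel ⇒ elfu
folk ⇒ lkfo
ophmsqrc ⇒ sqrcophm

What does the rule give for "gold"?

ldgo

In each case the input is transformed by: swap the front and back halves of the string.
For "gold" the result is "ldgo".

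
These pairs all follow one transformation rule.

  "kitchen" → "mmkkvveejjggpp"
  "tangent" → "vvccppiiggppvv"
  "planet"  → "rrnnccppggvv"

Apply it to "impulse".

The pattern: shift every letter 2 places forward in the alphabet (wrapping around), then double every character.
Applying both steps to "impulse": "korwnug", then "kkoorrwwnnuugg".

kkoorrwwnnuugg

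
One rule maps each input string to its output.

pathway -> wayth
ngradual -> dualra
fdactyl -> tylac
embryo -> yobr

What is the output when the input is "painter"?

Each output is the input with this applied: delete the first 2 characters, then move the first 2 characters to the end (rotate left by 2).
"painter" → "inter" → "terin".

terin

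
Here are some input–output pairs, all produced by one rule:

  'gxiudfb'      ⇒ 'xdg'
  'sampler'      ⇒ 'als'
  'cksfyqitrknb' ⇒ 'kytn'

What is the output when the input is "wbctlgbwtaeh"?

The rule is to move the first character to the end, then keep one character in every 3, starting at position 1 (positions 1st, 4th, 7th, ...).
"wbctlgbwtaeh" → "blwe".

blwe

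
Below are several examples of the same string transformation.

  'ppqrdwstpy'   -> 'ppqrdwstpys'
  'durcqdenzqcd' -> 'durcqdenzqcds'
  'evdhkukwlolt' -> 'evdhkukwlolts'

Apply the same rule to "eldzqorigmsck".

eldzqorigmscks

What's happening: append "s".
On "eldzqorigmsck" that produces "eldzqorigmscks".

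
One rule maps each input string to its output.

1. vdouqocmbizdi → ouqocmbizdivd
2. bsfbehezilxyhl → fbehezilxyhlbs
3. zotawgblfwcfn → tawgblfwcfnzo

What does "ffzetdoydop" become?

Each output is the input with this applied: move the first 2 characters to the end (rotate left by 2).
For "ffzetdoydop" the result is "zetdoydopff".

zetdoydopff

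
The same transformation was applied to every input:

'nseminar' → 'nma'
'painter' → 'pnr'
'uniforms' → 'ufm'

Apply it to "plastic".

The transformation: keep one character in every 3, starting at position 1 (positions 1st, 4th, 7th, ...).
So "plastic" becomes "psc".

psc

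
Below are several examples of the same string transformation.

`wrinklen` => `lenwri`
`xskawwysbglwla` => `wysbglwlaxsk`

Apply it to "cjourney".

neycjo

Rule — move the first 3 characters to the end (rotate left by 3), then delete the first 2 characters.
For "cjourney", step one produces "urneycjo"; step two turns that into "neycjo".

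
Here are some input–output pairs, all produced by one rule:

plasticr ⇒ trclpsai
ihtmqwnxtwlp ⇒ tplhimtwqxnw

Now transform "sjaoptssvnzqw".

Looking at the pairs, the operation is to swap each adjacent pair of characters (1↔2, 3↔4, ...), then move the last 3 characters to the front (rotate right by 3).
On "sjaoptssvnzqw": the first step gives "jsoatpssnvqzw", and the second then gives "qzwjsoatpssnv".
(Check on "ihtmqwnxtwlp": → "himtwqxnwtpl" → "tplhimtwqxnw" ✓)

qzwjsoatpssnv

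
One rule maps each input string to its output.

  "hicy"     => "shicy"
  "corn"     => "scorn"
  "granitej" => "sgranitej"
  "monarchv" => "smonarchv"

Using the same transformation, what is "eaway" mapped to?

seaway

The transformation: prepend "s".
For "eaway" the result is "seaway".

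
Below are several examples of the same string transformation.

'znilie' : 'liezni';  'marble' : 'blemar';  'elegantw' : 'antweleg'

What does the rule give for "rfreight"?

The transformation: swap the front and back halves of the string.
Applying that to "rfreight" gives "ightrfre".

ightrfre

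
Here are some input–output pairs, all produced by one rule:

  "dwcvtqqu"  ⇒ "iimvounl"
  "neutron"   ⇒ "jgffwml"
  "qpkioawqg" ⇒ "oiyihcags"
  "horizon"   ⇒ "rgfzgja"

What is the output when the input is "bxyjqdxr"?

The transformation: move the last 3 characters to the front (rotate right by 3), then shift every letter 8 places backward in the alphabet (wrapping around).
Starting from "bxyjqdxr": after the first operation, "dxrbxyjq"; after the second, "vpjtpqbi".

vpjtpqbi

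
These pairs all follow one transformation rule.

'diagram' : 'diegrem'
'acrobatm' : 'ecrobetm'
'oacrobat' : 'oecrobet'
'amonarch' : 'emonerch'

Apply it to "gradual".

greduel

Rule — replace every "a" with "e".
"gradual" → "greduel".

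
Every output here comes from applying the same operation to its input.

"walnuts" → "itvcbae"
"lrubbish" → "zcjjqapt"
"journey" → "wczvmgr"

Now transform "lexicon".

In each case the input is transformed by: shift every letter 8 places forward in the alphabet (wrapping around), then move the first character to the end.
On "lexicon" that produces "mfqkwvt".

mfqkwvt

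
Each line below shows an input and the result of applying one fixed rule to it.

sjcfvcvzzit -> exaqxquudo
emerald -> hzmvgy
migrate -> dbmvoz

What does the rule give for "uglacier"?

bgvxdzm

Each output is the input with this applied: delete the first character, then shift every letter 5 places backward in the alphabet (wrapping around).
On "uglacier": the first step gives "glacier", and the second then gives "bgvxdzm".
(Check on "migrate": → "igrate" → "dbmvoz" ✓)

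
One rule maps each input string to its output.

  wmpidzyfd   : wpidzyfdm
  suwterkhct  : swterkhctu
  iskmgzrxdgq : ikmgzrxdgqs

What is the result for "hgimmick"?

himmickg

The transformation: move the first character to the end, then swap the first and last characters.
Applying both steps to "hgimmick": "gimmickh", then "himmickg".
(Check on "iskmgzrxdgq": → "skmgzrxdgqi" → "ikmgzrxdgqs" ✓)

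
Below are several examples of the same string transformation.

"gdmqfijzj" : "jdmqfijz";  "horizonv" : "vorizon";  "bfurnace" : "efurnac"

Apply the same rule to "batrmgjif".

Looking at the pairs, the operation is to delete the first character, then move the last character to the front.
For "batrmgjif", step one produces "atrmgjif"; step two turns that into "fatrmgji".

fatrmgji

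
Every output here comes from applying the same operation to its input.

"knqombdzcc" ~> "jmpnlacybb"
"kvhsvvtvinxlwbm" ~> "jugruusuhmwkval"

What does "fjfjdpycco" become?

The transformation: shift every letter 1 place backward in the alphabet (wrapping around).
"fjfjdpycco" → "eieicoxbbn".

eieicoxbbn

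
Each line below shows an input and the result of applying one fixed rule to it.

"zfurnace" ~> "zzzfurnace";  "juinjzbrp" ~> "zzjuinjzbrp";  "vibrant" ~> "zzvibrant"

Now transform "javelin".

What's happening: prepend "zz".
So "javelin" becomes "zzjavelin".

zzjavelin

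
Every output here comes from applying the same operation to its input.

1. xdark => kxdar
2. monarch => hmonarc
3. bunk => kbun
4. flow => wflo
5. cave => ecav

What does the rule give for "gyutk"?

kgyut

Looking at the pairs, the operation is to move the last character to the front.
Doing the same to "gyutk": "kgyut".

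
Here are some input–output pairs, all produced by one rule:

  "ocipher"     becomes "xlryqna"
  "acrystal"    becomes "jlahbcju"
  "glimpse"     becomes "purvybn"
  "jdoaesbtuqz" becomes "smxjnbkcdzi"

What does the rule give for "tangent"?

Rule — shift every letter 9 places forward in the alphabet (wrapping around).
Applying that to "tangent" gives "cjwpnwc".

cjwpnwc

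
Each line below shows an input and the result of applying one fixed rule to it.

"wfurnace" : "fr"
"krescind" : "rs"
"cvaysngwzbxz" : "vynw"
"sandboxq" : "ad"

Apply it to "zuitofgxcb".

utf

Each output is the input with this applied: delete the last 3 characters, then keep every other character starting from the second (positions 2nd, 4th, 6th, ...).
Applying that to "zuitofgxcb" gives "utf".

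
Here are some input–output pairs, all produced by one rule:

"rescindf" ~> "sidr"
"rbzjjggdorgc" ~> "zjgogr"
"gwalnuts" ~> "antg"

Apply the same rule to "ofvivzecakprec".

The transformation: move the first 2 characters to the end (rotate left by 2), then keep every other character starting from the first (positions 1st, 3rd, 5th, ...).
"ofvivzecakprec" → "vivzecakprecof" → "vveapeo".

vveapeo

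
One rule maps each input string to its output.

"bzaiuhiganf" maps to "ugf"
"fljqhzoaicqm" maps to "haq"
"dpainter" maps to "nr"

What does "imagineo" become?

Each output is the input with this applied: keep one character in every 3, starting at position 2 (positions 2nd, 5th, 8th, ...), then delete the first character.
Working it through for "imagineo": intermediate "mio", final "io".

io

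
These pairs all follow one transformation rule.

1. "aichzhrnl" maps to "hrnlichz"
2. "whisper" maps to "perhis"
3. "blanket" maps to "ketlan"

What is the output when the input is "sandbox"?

In each case the input is transformed by: delete the first character, then swap the front and back halves of the string.
Applying that to "sandbox" gives "boxand".

boxand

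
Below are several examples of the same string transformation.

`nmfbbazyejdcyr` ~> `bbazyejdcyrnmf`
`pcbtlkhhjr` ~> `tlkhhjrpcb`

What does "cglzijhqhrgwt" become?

Rule — move the first 3 characters to the end (rotate left by 3).
So "cglzijhqhrgwt" becomes "zijhqhrgwtcgl".

zijhqhrgwtcgl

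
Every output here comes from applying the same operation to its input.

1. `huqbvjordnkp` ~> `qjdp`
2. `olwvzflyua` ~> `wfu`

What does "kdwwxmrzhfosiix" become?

Looking at the pairs, the operation is to keep one character in every 3, starting at position 3 (positions 3rd, 6th, 9th, ...).
On "kdwwxmrzhfosiix" that produces "wmhsx".

wmhsx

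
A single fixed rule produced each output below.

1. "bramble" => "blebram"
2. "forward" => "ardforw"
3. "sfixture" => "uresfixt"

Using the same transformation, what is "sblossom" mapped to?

somsblos

What's happening: move the last 3 characters to the front (rotate right by 3).
Applying that to "sblossom" gives "somsblos".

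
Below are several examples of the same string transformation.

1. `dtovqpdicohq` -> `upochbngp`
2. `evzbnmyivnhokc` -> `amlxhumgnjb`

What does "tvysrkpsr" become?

The pattern: shift every letter 1 place backward in the alphabet (wrapping around), then delete the first 3 characters.
For "tvysrkpsr", step one produces "suxrqjorq"; step two turns that into "rqjorq".
(Check on "dtovqpdicohq": → "csnupochbngp" → "upochbngp" ✓)

rqjorq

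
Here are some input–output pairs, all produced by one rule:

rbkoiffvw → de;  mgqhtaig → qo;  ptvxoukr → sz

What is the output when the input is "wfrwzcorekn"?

The pattern: shift every letter 8 places forward in the alphabet (wrapping around), then keep only the last 2 characters.
Starting from "wfrwzcorekn": after the first operation, "enzehkwzmsv"; after the second, "sv".

sv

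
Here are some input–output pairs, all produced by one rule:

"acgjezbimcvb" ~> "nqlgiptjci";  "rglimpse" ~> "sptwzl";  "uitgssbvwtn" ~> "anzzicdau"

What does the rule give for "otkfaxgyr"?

The transformation: shift every letter 7 places forward in the alphabet (wrapping around), then delete the first 2 characters.
Working it through for "otkfaxgyr": intermediate "varmhenfy", final "rmhenfy".

rmhenfy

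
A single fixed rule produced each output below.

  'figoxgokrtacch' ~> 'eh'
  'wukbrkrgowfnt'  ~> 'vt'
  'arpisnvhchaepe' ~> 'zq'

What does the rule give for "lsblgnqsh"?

The transformation: shift every letter 1 place backward in the alphabet (wrapping around), then keep only the first 2 characters.
Applying both steps to "lsblgnqsh": "krakfmprg", then "kr".

kr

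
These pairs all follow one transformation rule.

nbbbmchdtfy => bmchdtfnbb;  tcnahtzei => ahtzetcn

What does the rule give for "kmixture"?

xturkmi

Each output is the input with this applied: delete the last character, then move the first 3 characters to the end (rotate left by 3).
So "kmixture" becomes "xturkmi".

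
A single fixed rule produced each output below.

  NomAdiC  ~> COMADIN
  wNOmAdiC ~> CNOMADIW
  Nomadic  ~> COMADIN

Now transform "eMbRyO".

In each case the input is transformed by: swap the first and last characters, then convert every letter to uppercase.
Applying both steps to "eMbRyO": "OMbRye", then "OMBRYE".

OMBRYE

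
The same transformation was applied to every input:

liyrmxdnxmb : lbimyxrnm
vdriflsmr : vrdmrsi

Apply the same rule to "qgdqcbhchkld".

qdgldkqhcc

The transformation: take characters alternately from the front and the back (1st, last, 2nd, 2nd-last, ...), then delete the last 2 characters.
Working it through for "qgdqcbhchkld": intermediate "qdgldkqhccbh", final "qdgldkqhcc".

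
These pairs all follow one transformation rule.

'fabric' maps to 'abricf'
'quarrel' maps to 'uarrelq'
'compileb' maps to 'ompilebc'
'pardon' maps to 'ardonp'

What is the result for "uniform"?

niformu

The transformation: move the first character to the end.
Applying that to "uniform" gives "niformu".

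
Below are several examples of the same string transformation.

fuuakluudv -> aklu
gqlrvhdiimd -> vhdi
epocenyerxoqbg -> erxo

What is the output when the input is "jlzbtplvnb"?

Rule — move the last 3 characters to the front (rotate right by 3), then keep only the last 4 characters.
On "jlzbtplvnb": the first step gives "vnbjlzbtpl", and the second then gives "btpl".

btpl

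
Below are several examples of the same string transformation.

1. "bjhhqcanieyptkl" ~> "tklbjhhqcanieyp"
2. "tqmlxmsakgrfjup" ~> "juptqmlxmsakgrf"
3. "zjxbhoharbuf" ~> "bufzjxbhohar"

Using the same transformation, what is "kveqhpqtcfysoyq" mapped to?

oyqkveqhpqtcfys

In each case the input is transformed by: move the last 3 characters to the front (rotate right by 3).
On "kveqhpqtcfysoyq" that produces "oyqkveqhpqtcfys".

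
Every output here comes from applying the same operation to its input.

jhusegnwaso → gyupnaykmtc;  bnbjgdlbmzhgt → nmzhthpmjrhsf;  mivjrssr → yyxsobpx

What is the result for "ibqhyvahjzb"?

The transformation: shift every letter 6 places forward in the alphabet (wrapping around), then move the last 3 characters to the front (rotate right by 3).
On "ibqhyvahjzb": the first step gives "ohwnebgnpfh", and the second then gives "pfhohwnebgn".

pfhohwnebgn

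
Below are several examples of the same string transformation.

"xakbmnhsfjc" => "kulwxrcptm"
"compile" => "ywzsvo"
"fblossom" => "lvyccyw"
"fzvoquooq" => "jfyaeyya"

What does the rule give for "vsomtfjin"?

cywdptsx

What's happening: delete the first character, then shift every letter 10 places forward in the alphabet (wrapping around).
"vsomtfjin" → "somtfjin" → "cywdptsx".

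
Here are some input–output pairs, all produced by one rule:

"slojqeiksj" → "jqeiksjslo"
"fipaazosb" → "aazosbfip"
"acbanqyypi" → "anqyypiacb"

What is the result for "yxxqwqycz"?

qwqyczyxx

In each case the input is transformed by: move the first 3 characters to the end (rotate left by 3).
On "yxxqwqycz" that produces "qwqyczyxx".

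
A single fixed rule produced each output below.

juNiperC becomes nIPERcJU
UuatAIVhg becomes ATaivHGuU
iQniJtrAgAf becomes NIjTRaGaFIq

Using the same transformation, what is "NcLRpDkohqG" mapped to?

lrPdKOHQgnC

The rule is to flip the case of every letter, then move the first 2 characters to the end (rotate left by 2).
Working it through for "NcLRpDkohqG": intermediate "nClrPdKOHQg", final "lrPdKOHQgnC".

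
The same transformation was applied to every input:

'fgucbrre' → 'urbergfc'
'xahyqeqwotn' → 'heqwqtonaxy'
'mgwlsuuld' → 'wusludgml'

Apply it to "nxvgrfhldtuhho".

Looking at the pairs, the operation is to swap each adjacent pair of characters (1↔2, 3↔4, ...), then move the first 3 characters to the end (rotate left by 3).
Applying both steps to "nxvgrfhldtuhho": "xngvfrlhtdhuoh", then "vfrlhtdhuohxng".

vfrlhtdhuohxng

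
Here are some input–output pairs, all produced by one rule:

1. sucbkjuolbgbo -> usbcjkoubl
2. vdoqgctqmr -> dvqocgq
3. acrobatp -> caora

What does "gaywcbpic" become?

The transformation: swap each adjacent pair of characters (1↔2, 3↔4, ...), then delete the last 3 characters.
On "gaywcbpic": the first step gives "agwybcipc", and the second then gives "agwybc".

agwybc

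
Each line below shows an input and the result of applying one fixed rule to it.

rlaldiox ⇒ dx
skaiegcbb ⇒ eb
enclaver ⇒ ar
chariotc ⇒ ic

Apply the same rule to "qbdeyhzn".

The rule is to keep one character in every 3, starting at position 2 (positions 2nd, 5th, 8th, ...), then delete the first character.
Applying both steps to "qbdeyhzn": "byn", then "yn".

yn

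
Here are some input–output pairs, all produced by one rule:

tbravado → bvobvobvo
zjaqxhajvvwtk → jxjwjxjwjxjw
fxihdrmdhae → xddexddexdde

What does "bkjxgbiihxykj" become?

Rule — keep one character in every 3, starting at position 2 (positions 2nd, 5th, 8th, ...), then write the whole string 3 times in a row.
Applying both steps to "bkjxgbiihxykj": "kgiy", then "kgiykgiykgiy".
(Check on "zjaqxhajvvwtk": → "jxjw" → "jxjwjxjwjxjw" ✓)

kgiykgiykgiy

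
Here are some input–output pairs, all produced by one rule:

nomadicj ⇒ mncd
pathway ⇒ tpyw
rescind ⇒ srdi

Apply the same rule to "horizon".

rhnz

The rule is to keep every other character starting from the first (positions 1st, 3rd, 5th, ...), then swap each adjacent pair of characters (1↔2, 3↔4, ...).
"horizon" → "hrzn" → "rhnz".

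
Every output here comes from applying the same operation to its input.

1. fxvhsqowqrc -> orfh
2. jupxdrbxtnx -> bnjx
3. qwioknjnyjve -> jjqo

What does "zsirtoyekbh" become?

The rule is to keep one character in every 3, starting at position 1 (positions 1st, 4th, 7th, ...), then swap the front and back halves of the string.
So "zsirtoyekbh" becomes "ybzr".

ybzr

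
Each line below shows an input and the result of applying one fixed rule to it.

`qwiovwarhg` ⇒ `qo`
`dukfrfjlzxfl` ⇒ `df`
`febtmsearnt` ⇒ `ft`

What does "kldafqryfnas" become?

ka

Looking at the pairs, the operation is to keep one character in every 3, starting at position 1 (positions 1st, 4th, 7th, ...), then keep only the first 2 characters.
Starting from "kldafqryfnas": after the first operation, "karn"; after the second, "ka".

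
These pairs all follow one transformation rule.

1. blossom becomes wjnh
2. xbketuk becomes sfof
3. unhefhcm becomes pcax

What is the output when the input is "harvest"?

cmzo

The pattern: keep every other character starting from the first (positions 1st, 3rd, 5th, ...), then shift every letter 5 places backward in the alphabet (wrapping around).
For "harvest", step one produces "hret"; step two turns that into "cmzo".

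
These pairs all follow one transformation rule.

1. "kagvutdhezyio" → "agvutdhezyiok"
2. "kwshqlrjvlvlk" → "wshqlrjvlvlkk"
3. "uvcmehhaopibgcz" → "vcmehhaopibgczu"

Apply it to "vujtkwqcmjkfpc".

ujtkwqcmjkfpcv

In each case the input is transformed by: move the first character to the end.
"vujtkwqcmjkfpc" → "ujtkwqcmjkfpcv".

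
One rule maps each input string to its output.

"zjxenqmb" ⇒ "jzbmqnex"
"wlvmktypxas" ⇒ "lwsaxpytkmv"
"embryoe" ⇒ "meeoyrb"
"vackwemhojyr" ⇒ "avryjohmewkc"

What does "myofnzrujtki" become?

The transformation: reverse the string, then move the last 2 characters to the front (rotate right by 2).
Working it through for "myofnzrujtki": intermediate "iktjurznfoym", final "ymiktjurznfo".

ymiktjurznfo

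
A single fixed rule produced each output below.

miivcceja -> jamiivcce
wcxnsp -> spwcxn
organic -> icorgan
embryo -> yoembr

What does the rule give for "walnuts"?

tswalnu

Each output is the input with this applied: move the last 2 characters to the front (rotate right by 2).
Applying that to "walnuts" gives "tswalnu".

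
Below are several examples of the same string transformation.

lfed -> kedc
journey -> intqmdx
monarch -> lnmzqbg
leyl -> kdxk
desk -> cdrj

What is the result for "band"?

Looking at the pairs, the operation is to shift every letter 1 place backward in the alphabet (wrapping around).
On "band" that produces "azmc".

azmc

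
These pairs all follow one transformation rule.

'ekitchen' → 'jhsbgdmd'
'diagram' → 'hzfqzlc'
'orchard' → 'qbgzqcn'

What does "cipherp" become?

hogdqob

The pattern: move the first character to the end, then shift every letter 1 place backward in the alphabet (wrapping around).
Applying both steps to "cipherp": "ipherpc", then "hogdqob".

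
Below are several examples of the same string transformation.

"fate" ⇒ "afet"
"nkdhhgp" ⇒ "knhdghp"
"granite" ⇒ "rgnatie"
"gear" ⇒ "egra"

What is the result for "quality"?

uqlatiy

The transformation: swap each adjacent pair of characters (1↔2, 3↔4, ...).
Applying that to "quality" gives "uqlatiy".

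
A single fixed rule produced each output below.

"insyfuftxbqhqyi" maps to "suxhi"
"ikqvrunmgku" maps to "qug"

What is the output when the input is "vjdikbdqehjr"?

Each output is the input with this applied: keep one character in every 3, starting at position 3 (positions 3rd, 6th, 9th, ...).
For "vjdikbdqehjr" the result is "dber".

dber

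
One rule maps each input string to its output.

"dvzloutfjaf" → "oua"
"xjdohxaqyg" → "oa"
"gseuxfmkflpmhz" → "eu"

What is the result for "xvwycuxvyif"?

ui

The rule is to keep only the vowels.
On "xvwycuxvyif" that produces "ui".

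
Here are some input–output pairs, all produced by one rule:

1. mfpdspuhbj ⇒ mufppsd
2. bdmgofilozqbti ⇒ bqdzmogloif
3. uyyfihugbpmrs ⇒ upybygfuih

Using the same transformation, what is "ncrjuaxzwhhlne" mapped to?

nhchrwjzuxa

In each case the input is transformed by: delete the last 3 characters, then take characters alternately from the front and the back (1st, last, 2nd, 2nd-last, ...).
For "ncrjuaxzwhhlne", step one produces "ncrjuaxzwhh"; step two turns that into "nhchrwjzuxa".
(Check on "mfpdspuhbj": → "mfpdspu" → "mufppsd" ✓)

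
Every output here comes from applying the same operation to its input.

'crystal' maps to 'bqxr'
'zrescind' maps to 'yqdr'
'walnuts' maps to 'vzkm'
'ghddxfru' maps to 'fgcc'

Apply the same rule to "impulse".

The transformation: shift every letter 1 place backward in the alphabet (wrapping around), then keep only the first 4 characters.
On "impulse": the first step gives "hlotkrd", and the second then gives "hlot".

hlot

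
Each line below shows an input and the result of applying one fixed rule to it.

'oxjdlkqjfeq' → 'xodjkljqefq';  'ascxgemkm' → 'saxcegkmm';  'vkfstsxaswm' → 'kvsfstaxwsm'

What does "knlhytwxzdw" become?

Each output is the input with this applied: swap each adjacent pair of characters (1↔2, 3↔4, ...).
For "knlhytwxzdw" the result is "nkhltyxwdzw".

nkhltyxwdzw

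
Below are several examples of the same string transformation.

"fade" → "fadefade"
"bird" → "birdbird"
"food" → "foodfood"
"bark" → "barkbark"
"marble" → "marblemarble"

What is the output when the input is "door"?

doordoor

What's happening: write the whole string twice.
Doing the same to "door": "doordoor".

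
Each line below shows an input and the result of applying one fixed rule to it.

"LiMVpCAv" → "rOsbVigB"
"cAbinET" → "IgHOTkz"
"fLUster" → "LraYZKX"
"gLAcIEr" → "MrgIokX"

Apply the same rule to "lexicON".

RKDOIut

The transformation: flip the case of every letter, then shift every letter 6 places forward in the alphabet (wrapping around).
On "lexicON": the first step gives "LEXICon", and the second then gives "RKDOIut".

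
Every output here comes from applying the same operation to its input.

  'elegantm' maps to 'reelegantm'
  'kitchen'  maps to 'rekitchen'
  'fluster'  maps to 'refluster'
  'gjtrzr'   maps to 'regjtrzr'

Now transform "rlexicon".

What's happening: prepend "re".
Doing the same to "rlexicon": "rerlexicon".

rerlexicon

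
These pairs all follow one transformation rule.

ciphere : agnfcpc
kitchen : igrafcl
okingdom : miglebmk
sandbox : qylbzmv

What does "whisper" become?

ufgqncp

The rule is to shift every letter 2 places backward in the alphabet (wrapping around).
"whisper" → "ufgqncp".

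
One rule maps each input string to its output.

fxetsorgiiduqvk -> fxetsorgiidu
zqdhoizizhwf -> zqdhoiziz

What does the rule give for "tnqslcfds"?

In each case the input is transformed by: delete the last 3 characters.
On "tnqslcfds" that produces "tnqslc".

tnqslc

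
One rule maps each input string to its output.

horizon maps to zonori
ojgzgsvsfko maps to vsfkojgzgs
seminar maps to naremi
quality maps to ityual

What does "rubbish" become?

ishubb

Rule — delete the first character, then swap the front and back halves of the string.
Applying both steps to "rubbish": "ubbish", then "ishubb".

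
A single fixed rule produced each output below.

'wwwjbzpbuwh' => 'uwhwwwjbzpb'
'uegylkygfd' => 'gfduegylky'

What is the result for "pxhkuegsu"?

Looking at the pairs, the operation is to move the last 3 characters to the front (rotate right by 3).
For "pxhkuegsu" the result is "gsupxhkue".

gsupxhkue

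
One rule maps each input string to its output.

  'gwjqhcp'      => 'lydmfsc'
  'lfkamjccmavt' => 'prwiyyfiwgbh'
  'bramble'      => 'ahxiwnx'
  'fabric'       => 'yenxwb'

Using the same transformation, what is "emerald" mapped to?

zhwnaia

The transformation: reverse the string, then shift every letter 4 places backward in the alphabet (wrapping around).
"emerald" → "dlareme" → "zhwnaia".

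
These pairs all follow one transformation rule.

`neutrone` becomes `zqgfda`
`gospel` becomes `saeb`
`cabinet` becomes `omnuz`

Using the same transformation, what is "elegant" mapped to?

qxqsm

The transformation: delete the last 2 characters, then shift every letter 12 places forward in the alphabet (wrapping around).
"elegant" → "elega" → "qxqsm".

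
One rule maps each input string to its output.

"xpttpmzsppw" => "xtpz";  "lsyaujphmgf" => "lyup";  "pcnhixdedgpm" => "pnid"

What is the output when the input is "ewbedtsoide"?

The transformation: keep every other character starting from the first (positions 1st, 3rd, 5th, ...), then keep only the first 4 characters.
Doing the same to "ewbedtsoide": "ebds".

ebds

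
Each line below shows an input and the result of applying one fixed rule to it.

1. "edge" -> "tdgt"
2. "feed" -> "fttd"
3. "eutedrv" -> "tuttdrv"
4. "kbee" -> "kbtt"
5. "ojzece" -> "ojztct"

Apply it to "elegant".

Each output is the input with this applied: replace every "e" with "t".
Applying that to "elegant" gives "tltgant".

tltgant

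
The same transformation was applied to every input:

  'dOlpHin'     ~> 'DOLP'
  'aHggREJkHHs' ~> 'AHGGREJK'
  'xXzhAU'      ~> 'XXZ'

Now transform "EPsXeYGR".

The pattern: delete the last 3 characters, then convert every letter to uppercase.
On "EPsXeYGR" that produces "EPSXE".
(Check on "xXzhAU": → "xXz" → "XXZ" ✓)

EPSXE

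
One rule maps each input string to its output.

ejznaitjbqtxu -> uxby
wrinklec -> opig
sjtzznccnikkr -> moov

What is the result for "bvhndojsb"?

snwf

Rule — shift every letter 4 places forward in the alphabet (wrapping around), then keep only the last 4 characters.
For "bvhndojsb", step one produces "fzlrhsnwf"; step two turns that into "snwf".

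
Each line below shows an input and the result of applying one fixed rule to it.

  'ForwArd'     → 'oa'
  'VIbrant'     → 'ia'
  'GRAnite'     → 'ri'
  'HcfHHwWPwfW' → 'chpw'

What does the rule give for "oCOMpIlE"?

cpe

Each output is the input with this applied: keep one character in every 3, starting at position 2 (positions 2nd, 5th, 8th, ...), then convert every letter to lowercase.
Doing the same to "oCOMpIlE": "cpe".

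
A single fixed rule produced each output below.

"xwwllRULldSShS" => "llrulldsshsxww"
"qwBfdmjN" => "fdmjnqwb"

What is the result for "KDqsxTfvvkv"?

sxtfvvkvkdq

Looking at the pairs, the operation is to move the first 3 characters to the end (rotate left by 3), then convert every letter to lowercase.
Applying both steps to "KDqsxTfvvkv": "sxTfvvkvKDq", then "sxtfvvkvkdq".
(Check on "xwwllRULldSShS": → "llRULldSShSxww" → "llrulldsshsxww" ✓)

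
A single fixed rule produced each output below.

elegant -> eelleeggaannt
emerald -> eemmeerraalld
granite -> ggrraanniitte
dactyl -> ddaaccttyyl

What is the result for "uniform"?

uunniiffoorrm

The rule is to double every character, then delete the last character.
"uniform" → "uunniiffoorrmm" → "uunniiffoorrm".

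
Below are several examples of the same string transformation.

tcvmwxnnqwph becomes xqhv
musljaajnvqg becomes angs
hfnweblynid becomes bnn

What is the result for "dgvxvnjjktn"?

nkv

What's happening: keep one character in every 3, starting at position 3 (positions 3rd, 6th, 9th, ...), then move the first character to the end.
"dgvxvnjjktn" → "vnk" → "nkv".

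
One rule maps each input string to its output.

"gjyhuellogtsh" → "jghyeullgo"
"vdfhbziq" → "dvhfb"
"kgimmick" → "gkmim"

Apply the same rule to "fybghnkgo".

yfgbnh

The transformation: delete the last 3 characters, then swap each adjacent pair of characters (1↔2, 3↔4, ...).
"fybghnkgo" → "fybghn" → "yfgbnh".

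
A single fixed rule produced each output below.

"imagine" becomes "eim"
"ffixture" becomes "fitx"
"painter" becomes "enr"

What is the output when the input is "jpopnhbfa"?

bhnp

The rule is to sort the characters into alphabetical order, then keep every other character starting from the second (positions 2nd, 4th, 6th, ...).
Working it through for "jpopnhbfa": intermediate "abfhjnopp", final "bhnp".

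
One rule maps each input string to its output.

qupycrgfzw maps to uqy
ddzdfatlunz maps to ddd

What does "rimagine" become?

Each output is the input with this applied: swap each adjacent pair of characters (1↔2, 3↔4, ...), then keep only the first 3 characters.
"rimagine" → "iramigen" → "ira".

ira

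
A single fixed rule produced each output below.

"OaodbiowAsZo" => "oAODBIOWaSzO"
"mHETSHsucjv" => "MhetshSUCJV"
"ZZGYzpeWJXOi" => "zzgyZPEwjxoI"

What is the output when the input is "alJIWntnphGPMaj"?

ALjiwNTNPHgpmAJ

What's happening: flip the case of every letter.
Applying that to "alJIWntnphGPMaj" gives "ALjiwNTNPHgpmAJ".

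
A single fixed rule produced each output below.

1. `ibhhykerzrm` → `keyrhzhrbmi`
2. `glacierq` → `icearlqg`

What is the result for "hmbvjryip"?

jrvybimph

The rule is to take characters alternately from the front and the back (1st, last, 2nd, 2nd-last, ...), then reverse the string.
For "hmbvjryip", step one produces "hpmibyvrj"; step two turns that into "jrvybimph".
(Check on "glacierq": → "gqlraeci" → "icearlqg" ✓)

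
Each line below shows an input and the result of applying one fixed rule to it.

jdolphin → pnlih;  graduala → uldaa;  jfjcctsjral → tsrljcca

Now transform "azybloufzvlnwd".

zwvuonllfdb

The pattern: delete the first 3 characters, then sort the characters into reverse alphabetical order.
Starting from "azybloufzvlnwd": after the first operation, "bloufzvlnwd"; after the second, "zwvuonllfdb".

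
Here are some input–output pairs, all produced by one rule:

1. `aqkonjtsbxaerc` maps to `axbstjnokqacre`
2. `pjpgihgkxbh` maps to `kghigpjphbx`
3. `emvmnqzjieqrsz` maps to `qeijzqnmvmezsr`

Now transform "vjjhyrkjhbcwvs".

Each output is the input with this applied: move the last 3 characters to the front (rotate right by 3), then reverse the string.
On "vjjhyrkjhbcwvs" that produces "cbhjkryhjjvsvw".

cbhjkryhjjvsvw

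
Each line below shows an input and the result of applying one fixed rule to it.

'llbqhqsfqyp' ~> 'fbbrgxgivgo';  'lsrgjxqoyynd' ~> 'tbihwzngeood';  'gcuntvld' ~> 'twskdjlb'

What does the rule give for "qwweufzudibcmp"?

fgmmukvpktyrsc

The pattern: move the last character to the front, then shift every letter 10 places backward in the alphabet (wrapping around).
Doing the same to "qwweufzudibcmp": "fgmmukvpktyrsc".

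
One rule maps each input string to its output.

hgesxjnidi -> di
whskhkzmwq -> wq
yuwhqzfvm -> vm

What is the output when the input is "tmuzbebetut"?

The transformation: keep only the last 2 characters.
On "tmuzbebetut" that produces "ut".

ut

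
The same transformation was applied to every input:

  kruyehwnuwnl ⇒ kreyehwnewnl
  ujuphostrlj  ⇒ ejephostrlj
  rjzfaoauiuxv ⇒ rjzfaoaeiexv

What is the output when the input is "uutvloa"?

eetvloa

Each output is the input with this applied: replace every "u" with "e".
So "uutvloa" becomes "eetvloa".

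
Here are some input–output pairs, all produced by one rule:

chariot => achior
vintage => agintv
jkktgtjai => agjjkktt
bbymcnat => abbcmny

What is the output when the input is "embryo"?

Looking at the pairs, the operation is to delete the last character, then sort the characters into alphabetical order.
"embryo" → "embry" → "bemry".

bemry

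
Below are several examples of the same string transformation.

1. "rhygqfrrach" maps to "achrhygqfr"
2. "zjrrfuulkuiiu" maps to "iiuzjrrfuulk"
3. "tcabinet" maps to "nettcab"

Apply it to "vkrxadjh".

Each output is the input with this applied: move the last 3 characters to the front (rotate right by 3), then delete the last character.
Working it through for "vkrxadjh": intermediate "djhvkrxa", final "djhvkrx".

djhvkrx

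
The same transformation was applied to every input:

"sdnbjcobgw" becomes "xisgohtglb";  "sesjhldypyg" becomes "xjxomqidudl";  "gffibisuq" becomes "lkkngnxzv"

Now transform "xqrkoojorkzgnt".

cvwpttotwpelsy

The transformation: shift every letter 5 places forward in the alphabet (wrapping around).
On "xqrkoojorkzgnt" that produces "cvwpttotwpelsy".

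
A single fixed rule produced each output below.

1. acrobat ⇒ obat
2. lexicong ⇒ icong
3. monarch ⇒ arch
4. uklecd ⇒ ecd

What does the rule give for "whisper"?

sper

Each output is the input with this applied: delete the first 3 characters.
So "whisper" becomes "sper".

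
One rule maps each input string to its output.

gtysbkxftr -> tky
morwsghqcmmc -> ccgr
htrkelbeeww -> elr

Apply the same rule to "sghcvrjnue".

urh

What's happening: keep one character in every 3, starting at position 3 (positions 3rd, 6th, 9th, ...), then reverse the string.
For "sghcvrjnue", step one produces "hru"; step two turns that into "urh".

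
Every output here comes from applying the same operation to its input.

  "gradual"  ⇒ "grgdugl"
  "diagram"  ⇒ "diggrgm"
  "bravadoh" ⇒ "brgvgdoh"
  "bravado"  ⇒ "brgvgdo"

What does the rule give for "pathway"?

pgthwgy

In each case the input is transformed by: replace every "a" with "g".
"pathway" → "pgthwgy".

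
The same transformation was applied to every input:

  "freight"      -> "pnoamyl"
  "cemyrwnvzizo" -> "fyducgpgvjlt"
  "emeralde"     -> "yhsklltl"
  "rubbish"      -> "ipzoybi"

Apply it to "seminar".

puhyzlt

Rule — shift every letter 7 places forward in the alphabet (wrapping around), then move the first 3 characters to the end (rotate left by 3).
"seminar" → "zltpuhy" → "puhyzlt".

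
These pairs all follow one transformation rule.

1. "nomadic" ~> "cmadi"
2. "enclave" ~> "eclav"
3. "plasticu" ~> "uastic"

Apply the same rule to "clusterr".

The rule is to delete the first 2 characters, then move the last character to the front.
"clusterr" → "usterr" → "ruster".

ruster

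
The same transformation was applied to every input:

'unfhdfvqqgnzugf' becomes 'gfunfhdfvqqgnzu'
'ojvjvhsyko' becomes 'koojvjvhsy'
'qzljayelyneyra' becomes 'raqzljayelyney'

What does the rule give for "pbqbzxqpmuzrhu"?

hupbqbzxqpmuzr

In each case the input is transformed by: move the last 2 characters to the front (rotate right by 2).
So "pbqbzxqpmuzrhu" becomes "hupbqbzxqpmuzr".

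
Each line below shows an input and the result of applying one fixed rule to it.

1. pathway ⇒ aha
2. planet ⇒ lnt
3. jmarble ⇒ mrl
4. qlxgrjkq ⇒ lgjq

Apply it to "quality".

ult

Looking at the pairs, the operation is to keep every other character starting from the second (positions 2nd, 4th, 6th, ...).
Applying that to "quality" gives "ult".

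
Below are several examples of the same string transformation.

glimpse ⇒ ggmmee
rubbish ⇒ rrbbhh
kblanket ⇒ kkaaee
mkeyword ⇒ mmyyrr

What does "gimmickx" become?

What's happening: keep one character in every 3, starting at position 1 (positions 1st, 4th, 7th, ...), then double every character.
On "gimmickx" that produces "ggmmkk".
(Check on "glimpse": → "gme" → "ggmmee" ✓)

ggmmkk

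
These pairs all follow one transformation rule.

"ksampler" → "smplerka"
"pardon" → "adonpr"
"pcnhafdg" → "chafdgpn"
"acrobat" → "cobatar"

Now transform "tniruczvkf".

nruczvkfti

Rule — move the first 2 characters to the end (rotate left by 2), then swap the first and last characters.
For "tniruczvkf", step one produces "iruczvkftn"; step two turns that into "nruczvkfti".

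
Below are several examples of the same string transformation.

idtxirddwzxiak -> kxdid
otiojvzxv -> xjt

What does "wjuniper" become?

Looking at the pairs, the operation is to keep one character in every 3, starting at position 2 (positions 2nd, 5th, 8th, ...), then reverse the string.
Doing the same to "wjuniper": "rij".

rij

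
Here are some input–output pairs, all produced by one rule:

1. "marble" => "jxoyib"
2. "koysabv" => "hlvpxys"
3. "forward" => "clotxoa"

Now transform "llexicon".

What's happening: shift every letter 3 places backward in the alphabet (wrapping around).
On "llexicon" that produces "iibufzlk".

iibufzlk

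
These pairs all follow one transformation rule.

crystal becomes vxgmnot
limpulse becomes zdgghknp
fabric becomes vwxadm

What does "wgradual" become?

In each case the input is transformed by: sort the characters into alphabetical order, then shift every letter 5 places backward in the alphabet (wrapping around).
Starting from "wgradual": after the first operation, "aadglruw"; after the second, "vvybgmpr".

vvybgmpr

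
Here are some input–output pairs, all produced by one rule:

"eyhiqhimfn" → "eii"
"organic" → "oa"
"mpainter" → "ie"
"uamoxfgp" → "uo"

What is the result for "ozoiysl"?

Looking at the pairs, the operation is to keep one character in every 3, starting at position 1 (positions 1st, 4th, 7th, ...), then keep only the vowels.
Starting from "ozoiysl": after the first operation, "oil"; after the second, "oi".

oi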